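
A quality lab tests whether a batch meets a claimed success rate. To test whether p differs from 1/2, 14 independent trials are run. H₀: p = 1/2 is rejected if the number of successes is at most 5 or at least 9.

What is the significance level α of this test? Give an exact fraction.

The significance level is the null-hypothesis probability of the rejection region {≤5} ∪ {≥9}.
By symmetry, α = 2·P(X ≤ 5) = 2·(1 + 14 + 91 + 364 + 1001 + 2002)/16384 = 6946/16384 = 3473/8192.

3473/8192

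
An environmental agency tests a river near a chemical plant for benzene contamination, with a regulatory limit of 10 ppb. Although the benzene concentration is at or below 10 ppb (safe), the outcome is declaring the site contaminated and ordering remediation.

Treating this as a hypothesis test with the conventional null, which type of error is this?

Type I error

The null hypothesis here is that the benzene concentration is at or below 10 ppb (safe).
'Declaring the site contaminated and ordering remediation' corresponds to rejecting H₀.
H₀ was rejected but H₀ is true — a Type I error (false positive).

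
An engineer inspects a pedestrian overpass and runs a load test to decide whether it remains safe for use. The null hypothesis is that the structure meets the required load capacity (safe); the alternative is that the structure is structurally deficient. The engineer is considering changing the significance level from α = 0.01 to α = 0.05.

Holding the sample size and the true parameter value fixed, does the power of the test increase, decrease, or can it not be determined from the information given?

A larger α widens the rejection region, so when the alternative is true more outcomes lead to rejection — failing to reject becomes less likely.
Since power = 1 − β and β decreases, power increases.

It increases.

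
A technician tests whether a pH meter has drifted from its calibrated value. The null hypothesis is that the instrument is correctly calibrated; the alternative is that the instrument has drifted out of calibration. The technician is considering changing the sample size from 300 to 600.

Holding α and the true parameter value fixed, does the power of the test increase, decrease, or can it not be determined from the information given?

It increases.

A larger sample reduces the standard error, pulling the sampling distribution under Ha further from the non-rejection region.
Since power = 1 − β and β decreases, power increases.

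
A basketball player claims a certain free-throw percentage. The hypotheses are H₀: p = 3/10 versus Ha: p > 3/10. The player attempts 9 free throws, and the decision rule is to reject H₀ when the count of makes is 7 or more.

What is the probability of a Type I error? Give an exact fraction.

2145447/500000000

The Type I error probability is α = P(K ≥ 7) computed under H₀, where K ~ Binomial(9, 3/10).
P(K ≥ 7) = Σ_{j=7}^{9} C(9,j)·(3/10)^j·(7/10)^{9-j} = 2145447/500000000.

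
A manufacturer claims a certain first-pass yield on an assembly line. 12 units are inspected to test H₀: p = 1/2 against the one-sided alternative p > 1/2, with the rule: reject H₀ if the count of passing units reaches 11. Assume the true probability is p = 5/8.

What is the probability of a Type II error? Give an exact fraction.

Under the alternative p = 5/8, S ~ Binomial(12, 5/8); β is the probability the test does not reject, P(S < 11).
Summing C(12,j)·(5/8)^j·(3/8)^{12-j} for j = 0..10 gives 66717523611/68719476736.

66717523611/68719476736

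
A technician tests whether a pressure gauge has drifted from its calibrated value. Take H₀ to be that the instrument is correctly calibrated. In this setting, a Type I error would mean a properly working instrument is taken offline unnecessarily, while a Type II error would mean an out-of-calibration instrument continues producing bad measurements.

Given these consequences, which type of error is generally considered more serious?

Type II error

The Type II consequence (an out-of-calibration instrument continues producing bad measurements) is more severe than the Type I consequence (a properly working instrument is taken offline unnecessarily).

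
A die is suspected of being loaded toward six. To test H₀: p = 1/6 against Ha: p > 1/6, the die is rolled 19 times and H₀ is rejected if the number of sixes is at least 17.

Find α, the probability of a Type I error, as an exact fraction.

1457/203119913336832

The Type I error probability is α = P(S ≥ 17) computed under H₀, where S ~ Binomial(19, 1/6).
Adding the binomial terms for j = 17 through 19 with p = 1/6 yields 1457/203119913336832.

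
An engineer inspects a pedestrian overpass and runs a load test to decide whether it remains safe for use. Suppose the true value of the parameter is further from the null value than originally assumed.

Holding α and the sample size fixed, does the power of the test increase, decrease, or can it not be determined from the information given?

A bigger departure from H₀ is easier for the test to detect, so it fails to reject less often.
Since power = 1 − β and β decreases, power increases.

It increases.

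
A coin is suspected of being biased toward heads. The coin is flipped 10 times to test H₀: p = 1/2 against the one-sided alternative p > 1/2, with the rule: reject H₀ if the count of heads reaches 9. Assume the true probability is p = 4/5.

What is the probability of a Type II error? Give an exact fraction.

A Type II error is failing to reject when Ha holds: with p = 4/5, β = P(K ≤ 8).
Adding the binomial probabilities P(K=0)+…+P(K=8) at p = 4/5 gives 6095609/9765625.

6095609/9765625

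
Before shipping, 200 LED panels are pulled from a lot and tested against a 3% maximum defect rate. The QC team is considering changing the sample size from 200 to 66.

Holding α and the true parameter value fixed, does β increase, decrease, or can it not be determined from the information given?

It increases.

With less data the test statistic is noisier; under Ha, more outcomes land inside the acceptance region.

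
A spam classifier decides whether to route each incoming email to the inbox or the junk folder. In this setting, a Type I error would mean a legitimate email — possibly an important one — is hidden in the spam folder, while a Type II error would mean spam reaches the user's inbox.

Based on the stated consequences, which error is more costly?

The Type I consequence (a legitimate email — possibly an important one — is hidden in the spam folder) is more severe than the Type II consequence (spam reaches the user's inbox).

Type I error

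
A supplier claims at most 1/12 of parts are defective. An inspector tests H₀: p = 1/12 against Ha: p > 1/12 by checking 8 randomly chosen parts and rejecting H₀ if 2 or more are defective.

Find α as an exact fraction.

α = P(reject H₀ | H₀ true) = P(K ≥ 2 | p = 1/12), K ~ Binomial(8, 1/12).
Via the complement, α = 1 − Σ_{j=0}^{1} C(8,j)(1/12)^j(11/12)^{8-j} = 59725447/429981696.

59725447/429981696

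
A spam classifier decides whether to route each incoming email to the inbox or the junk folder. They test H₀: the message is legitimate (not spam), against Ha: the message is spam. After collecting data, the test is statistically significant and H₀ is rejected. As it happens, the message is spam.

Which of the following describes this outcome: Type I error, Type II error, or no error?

The test rejected a false H₀ — the decision matches the true state.

No error (correct decision).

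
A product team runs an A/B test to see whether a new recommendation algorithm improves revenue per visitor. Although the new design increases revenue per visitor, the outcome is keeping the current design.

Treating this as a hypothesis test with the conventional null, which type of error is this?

The null hypothesis here is that the new design has no effect on revenue per visitor.
'Keeping the current design' corresponds to failing to reject H₀.
H₀ was not rejected but H₀ is false — a Type II error (false negative).

Type II error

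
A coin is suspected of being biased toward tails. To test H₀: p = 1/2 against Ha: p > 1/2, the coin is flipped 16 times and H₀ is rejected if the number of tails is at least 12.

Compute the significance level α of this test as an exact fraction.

α = P(reject H₀ | H₀ true) = P(S ≥ 12 | p = 1/2), with S ~ Binomial(16, 1/2).
That's C(16,12) + C(16,13) + C(16,14) + C(16,15) + C(16,16) over 2^16, i.e. (1820 + 560 + 120 + 16 + 1)/65536 = 2517/65536.

2517/65536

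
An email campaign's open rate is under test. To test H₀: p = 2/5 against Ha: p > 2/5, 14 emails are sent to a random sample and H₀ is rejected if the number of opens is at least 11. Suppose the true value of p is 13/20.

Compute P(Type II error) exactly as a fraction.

A Type II error is failing to reject when Ha holds: with p = 13/20, β = P(Y ≤ 10).
Equivalently, β = 1 − P(Y ≥ 11) = 638569946045404807/819200000000000000.

638569946045404807/819200000000000000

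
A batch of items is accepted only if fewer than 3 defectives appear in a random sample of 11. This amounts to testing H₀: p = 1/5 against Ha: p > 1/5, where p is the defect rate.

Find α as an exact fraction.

3736313/9765625

The significance level is the probability, assuming p = 1/5, of seeing 3 or more defectives in 11 draws.
Via the complement, α = 1 − Σ_{j=0}^{2} C(11,j)(1/5)^j(4/5)^{11-j} = 3736313/9765625.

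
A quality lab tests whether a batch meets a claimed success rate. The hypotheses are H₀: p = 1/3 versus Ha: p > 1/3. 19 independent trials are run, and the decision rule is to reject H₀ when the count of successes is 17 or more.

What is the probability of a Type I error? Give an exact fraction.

The Type I error probability is α = P(K ≥ 17) computed under H₀, where K ~ Binomial(19, 1/3).
P(K ≥ 17) = Σ_{j=17}^{19} C(19,j)·(1/3)^j·(2/3)^{19-j} = 241/387420489.

241/387420489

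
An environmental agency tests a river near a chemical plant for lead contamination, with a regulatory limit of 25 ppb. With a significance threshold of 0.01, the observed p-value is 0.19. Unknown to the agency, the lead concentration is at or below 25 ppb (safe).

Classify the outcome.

Neither — the decision is correct.

The conventional null hypothesis is that the lead concentration is at or below 25 ppb (safe).
Since p = 0.19 ≥ α = 0.01, H₀ is not rejected.
H₀ is true (actually the lead concentration is at or below 25 ppb (safe)).
The decision matches the true state — no error.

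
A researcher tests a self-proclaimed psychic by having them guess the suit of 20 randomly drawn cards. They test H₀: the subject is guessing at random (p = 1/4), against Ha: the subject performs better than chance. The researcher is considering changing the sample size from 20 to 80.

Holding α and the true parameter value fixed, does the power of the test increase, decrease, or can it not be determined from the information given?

It increases.

A larger sample reduces the standard error, pulling the sampling distribution under Ha further from the non-rejection region.
Since power = 1 − β and β decreases, power increases.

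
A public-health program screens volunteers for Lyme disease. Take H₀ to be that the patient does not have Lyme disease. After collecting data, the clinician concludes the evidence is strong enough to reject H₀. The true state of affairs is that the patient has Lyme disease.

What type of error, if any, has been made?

The test rejected a false H₀ — the decision matches the true state.

No error (correct decision).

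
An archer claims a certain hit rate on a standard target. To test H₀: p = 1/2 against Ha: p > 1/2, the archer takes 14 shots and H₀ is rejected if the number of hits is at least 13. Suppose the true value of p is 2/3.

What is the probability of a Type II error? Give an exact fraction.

4651897/4782969

A Type II error is failing to reject when Ha holds: with p = 2/3, β = P(K ≤ 12).
Equivalently, β = 1 − P(K ≥ 13) = 4651897/4782969.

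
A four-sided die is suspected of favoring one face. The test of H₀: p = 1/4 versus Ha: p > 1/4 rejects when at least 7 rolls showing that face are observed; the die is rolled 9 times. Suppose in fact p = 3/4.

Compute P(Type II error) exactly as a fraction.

A Type II error is failing to reject when Ha holds: with p = 3/4, β = P(Y ≤ 6).
Adding the binomial probabilities P(Y=0)+…+P(Y=6) at p = 3/4 gives 13085/32768.

13085/32768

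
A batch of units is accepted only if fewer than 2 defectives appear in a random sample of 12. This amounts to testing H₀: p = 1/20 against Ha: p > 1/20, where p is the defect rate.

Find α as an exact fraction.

484801974155211/4096000000000000

The significance level is the probability, assuming p = 1/20, of seeing 2 or more defectives in 12 draws.
α = 1 − P(S ≤ 1) = 1 − 3611198025844789/4096000000000000 = 484801974155211/4096000000000000.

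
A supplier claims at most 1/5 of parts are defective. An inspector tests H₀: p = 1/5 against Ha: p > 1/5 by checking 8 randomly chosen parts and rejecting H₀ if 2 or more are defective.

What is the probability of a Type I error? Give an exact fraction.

Under H₀, S ~ Binomial(8, 1/5); the Type I error rate is P(S ≥ 2).
Computing the lower-tail complement: 1 − 196608/390625 = 194017/390625.

194017/390625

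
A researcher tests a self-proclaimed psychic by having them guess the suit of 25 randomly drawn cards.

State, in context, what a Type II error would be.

With the conventional null hypothesis that the subject is guessing at random (p = 1/4):
A Type II error is failing to reject H₀ when H₀ is false.
Here that means concluding there is no evidence of ability when actually the subject performs better than chance.

A Type II error would mean concluding that the subject is guessing at random (p = 1/4) (or at least failing to establish that the subject performs better than chance) when in fact the subject performs better than chance.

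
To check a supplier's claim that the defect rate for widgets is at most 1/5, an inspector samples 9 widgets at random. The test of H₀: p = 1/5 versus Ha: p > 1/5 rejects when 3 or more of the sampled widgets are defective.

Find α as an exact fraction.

511333/1953125

Under H₀, K ~ Binomial(9, 1/5); the Type I error rate is P(K ≥ 3).
α = 1 − P(K ≤ 2) = 1 − 1441792/1953125 = 511333/1953125.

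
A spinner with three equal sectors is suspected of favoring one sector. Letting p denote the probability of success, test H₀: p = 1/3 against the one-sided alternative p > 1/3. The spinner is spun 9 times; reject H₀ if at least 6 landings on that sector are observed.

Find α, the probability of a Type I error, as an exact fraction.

835/19683

Under H₀, X ~ Binomial(9, 1/3), and α = P(X ≥ 6).
Summing C(9,j)(1/3)^j(2/3)^{9−j} for j = 6,…,9 gives 835/19683.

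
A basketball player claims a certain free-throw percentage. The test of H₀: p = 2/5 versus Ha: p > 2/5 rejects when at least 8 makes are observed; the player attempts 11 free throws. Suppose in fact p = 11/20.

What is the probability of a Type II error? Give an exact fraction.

Under the alternative p = 11/20, K ~ Binomial(11, 11/20); β is the probability the test does not reject, P(K < 8).
Adding the binomial probabilities P(K=0)+…+P(K=7) at p = 11/20 gives 828290341647/1024000000000.

828290341647/1024000000000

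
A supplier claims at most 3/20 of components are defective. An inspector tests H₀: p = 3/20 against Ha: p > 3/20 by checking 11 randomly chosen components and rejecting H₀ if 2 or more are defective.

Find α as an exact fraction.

Under H₀, X ~ Binomial(11, 3/20); the Type I error rate is P(X ≥ 2).
Via the complement, α = 1 − Σ_{j=0}^{1} C(11,j)(3/20)^j(17/20)^{11-j} = 2080006099551/4096000000000.

2080006099551/4096000000000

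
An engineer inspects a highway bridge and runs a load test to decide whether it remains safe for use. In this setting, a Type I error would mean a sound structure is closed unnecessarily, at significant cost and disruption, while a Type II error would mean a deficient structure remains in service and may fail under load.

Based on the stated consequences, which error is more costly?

The Type II consequence (a deficient structure remains in service and may fail under load) is more severe than the Type I consequence (a sound structure is closed unnecessarily, at significant cost and disruption).

Type II error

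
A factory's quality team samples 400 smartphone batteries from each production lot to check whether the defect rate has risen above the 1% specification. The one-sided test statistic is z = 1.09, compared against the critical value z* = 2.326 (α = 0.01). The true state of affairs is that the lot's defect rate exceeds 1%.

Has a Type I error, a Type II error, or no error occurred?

Type II error

The conventional null hypothesis is that the lot's defect rate is 1% (within specification).
Since z = 1.09 ≤ z* = 2.326, H₀ is not rejected.
H₀ is false (actually the lot's defect rate exceeds 1%).
Failing to reject a false H₀ is a Type II error.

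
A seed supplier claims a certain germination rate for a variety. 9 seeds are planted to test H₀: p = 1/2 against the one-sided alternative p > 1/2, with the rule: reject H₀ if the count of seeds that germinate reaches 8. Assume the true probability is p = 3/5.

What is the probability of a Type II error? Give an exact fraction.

A Type II error is failing to reject when Ha holds: with p = 3/5, β = P(X ≤ 7).
Summing C(9,j)·(3/5)^j·(2/5)^{9-j} for j = 0..7 gives 1815344/1953125.

1815344/1953125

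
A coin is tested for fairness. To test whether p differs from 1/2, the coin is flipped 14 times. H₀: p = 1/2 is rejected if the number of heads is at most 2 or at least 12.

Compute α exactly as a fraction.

Under H₀, S ~ Binomial(14, 1/2); α is the probability of landing in either tail, P(S ≤ 2) + P(S ≥ 12).
The two tails are symmetric, so α = 2·(1 + 14 + 91)/2^14 = 212/16384 = 53/4096.

53/4096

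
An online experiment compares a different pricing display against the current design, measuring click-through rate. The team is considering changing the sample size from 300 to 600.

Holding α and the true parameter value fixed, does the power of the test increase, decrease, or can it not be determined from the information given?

More data shrinks sampling variability; the test statistic under Ha concentrates further from the null value, making rejection more likely.
Since power = 1 − β and β decreases, power increases.

It increases.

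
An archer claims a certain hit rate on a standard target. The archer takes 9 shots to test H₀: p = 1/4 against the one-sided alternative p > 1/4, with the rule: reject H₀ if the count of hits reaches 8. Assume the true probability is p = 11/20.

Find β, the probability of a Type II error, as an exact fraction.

123069745737/128000000000

Under the alternative p = 11/20, X ~ Binomial(9, 11/20); β is the probability the test does not reject, P(X < 8).
Equivalently, β = 1 − P(X ≥ 8) = 123069745737/128000000000.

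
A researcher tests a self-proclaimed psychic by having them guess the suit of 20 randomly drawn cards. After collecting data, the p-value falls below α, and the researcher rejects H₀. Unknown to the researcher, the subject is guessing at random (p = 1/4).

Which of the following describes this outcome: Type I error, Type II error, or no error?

The conventional null hypothesis here is that the subject is guessing at random (p = 1/4).
H₀ was rejected, but H₀ is actually true.
Rejecting a true null hypothesis is a Type I error (false positive).

Type I error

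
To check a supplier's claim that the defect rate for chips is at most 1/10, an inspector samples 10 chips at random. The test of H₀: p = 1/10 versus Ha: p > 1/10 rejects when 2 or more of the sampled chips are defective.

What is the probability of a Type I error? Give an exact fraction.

Under H₀, S ~ Binomial(10, 1/10); the Type I error rate is P(S ≥ 2).
Computing the lower-tail complement: 1 − 7360989291/10000000000 = 2639010709/10000000000.

2639010709/10000000000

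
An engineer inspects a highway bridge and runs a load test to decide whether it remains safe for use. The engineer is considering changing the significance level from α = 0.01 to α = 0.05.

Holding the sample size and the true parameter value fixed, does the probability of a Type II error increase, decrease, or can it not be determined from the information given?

It decreases.

Relaxing α lowers the evidence threshold; under Ha, outcomes that previously fell short now trigger rejection.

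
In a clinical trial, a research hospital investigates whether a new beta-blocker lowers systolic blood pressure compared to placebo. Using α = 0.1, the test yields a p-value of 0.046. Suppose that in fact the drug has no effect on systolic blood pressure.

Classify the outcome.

The conventional null hypothesis is that the drug has no effect on systolic blood pressure.
Since p = 0.046 < α = 0.1, H₀ is rejected.
H₀ is true (actually the drug has no effect on systolic blood pressure).
Rejecting a true H₀ is a Type I error.

Type I error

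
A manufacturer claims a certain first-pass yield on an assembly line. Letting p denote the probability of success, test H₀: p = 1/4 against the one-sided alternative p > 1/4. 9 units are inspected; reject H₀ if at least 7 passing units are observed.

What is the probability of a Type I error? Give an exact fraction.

Under H₀, X ~ Binomial(9, 1/4), and α = P(X ≥ 7).
P(X ≥ 7) = Σ_{j=7}^{9} C(9,j)·(1/4)^j·(3/4)^{9-j} = 11/8192.

11/8192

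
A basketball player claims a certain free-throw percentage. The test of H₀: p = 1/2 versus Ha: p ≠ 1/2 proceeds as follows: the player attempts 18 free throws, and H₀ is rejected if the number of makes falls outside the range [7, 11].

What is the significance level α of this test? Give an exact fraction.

α = P(X ≤ 6 or X ≥ 12 | p = 1/2), X ~ Binomial(18, 1/2).
The two tails are symmetric, so α = 2·(1 + 18 + 153 + 816 + 3060 + 8568 + 18564)/2^18 = 62360/262144 = 7795/32768.

7795/32768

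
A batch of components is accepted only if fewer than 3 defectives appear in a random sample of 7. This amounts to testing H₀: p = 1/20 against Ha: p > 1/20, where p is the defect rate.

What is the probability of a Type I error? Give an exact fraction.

The significance level is the probability, assuming p = 1/20, of seeing 3 or more defectives in 7 draws.
Via the complement, α = 1 − Σ_{j=0}^{2} C(7,j)(1/20)^j(19/20)^{7-j} = 961803/256000000.

961803/256000000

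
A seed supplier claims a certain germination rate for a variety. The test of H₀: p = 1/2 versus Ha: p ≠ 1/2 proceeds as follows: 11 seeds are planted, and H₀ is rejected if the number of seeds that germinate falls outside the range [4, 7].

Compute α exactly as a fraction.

29/128

The significance level is the null-hypothesis probability of the rejection region {≤3} ∪ {≥8}.
By symmetry, α = 2·P(X ≤ 3) = 2·(1 + 11 + 55 + 165)/2048 = 464/2048 = 29/128.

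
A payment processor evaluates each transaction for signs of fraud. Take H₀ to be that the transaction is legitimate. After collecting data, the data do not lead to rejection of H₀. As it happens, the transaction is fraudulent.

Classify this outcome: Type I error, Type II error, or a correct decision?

H₀ was not rejected, but H₀ is actually false.
Failing to reject a false null hypothesis is a Type II error (false negative).

Type II error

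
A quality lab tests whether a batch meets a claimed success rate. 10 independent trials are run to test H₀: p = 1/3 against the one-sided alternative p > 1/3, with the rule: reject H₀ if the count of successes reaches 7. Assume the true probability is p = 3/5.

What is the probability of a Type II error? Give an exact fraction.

6032416/9765625

A Type II error is failing to reject when Ha holds: with p = 3/5, β = P(X ≤ 6).
Adding the binomial probabilities P(X=0)+…+P(X=6) at p = 3/5 gives 6032416/9765625.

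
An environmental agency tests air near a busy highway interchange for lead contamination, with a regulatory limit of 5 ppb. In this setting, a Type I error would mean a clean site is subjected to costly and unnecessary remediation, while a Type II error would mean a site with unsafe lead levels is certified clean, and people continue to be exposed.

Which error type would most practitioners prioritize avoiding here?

Type II error

The Type II consequence (a site with unsafe lead levels is certified clean, and people continue to be exposed) is more severe than the Type I consequence (a clean site is subjected to costly and unnecessary remediation).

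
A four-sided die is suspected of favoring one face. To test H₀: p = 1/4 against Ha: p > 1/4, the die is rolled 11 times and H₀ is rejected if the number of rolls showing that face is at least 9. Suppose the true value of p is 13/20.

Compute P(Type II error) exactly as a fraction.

Under the alternative p = 13/20, S ~ Binomial(11, 13/20); β is the probability the test does not reject, P(S < 9).
Summing C(11,j)·(13/20)^j·(7/20)^{11-j} for j = 0..8 gives 32762721984671/40960000000000.

32762721984671/40960000000000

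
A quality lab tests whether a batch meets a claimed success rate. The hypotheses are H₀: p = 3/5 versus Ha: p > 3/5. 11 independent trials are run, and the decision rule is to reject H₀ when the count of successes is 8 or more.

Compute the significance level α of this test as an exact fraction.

2893401/9765625

Under H₀, Y ~ Binomial(11, 3/5), and α = P(Y ≥ 8).
Summing C(11,j)(3/5)^j(2/5)^{11−j} for j = 8,…,11 gives 2893401/9765625.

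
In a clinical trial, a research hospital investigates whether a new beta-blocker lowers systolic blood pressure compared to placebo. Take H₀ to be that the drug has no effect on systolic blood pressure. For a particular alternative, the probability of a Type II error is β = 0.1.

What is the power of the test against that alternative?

Power = 1 − β = 1 − 0.1 = 0.9.

0.9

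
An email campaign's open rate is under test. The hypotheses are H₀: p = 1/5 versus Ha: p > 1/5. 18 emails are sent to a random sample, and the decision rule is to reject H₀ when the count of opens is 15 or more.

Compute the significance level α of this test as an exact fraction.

10949/762939453125

α = P(reject H₀ | H₀ true) = P(Y ≥ 15 | p = 1/5), with Y ~ Binomial(18, 1/5).
Summing C(18,j)(1/5)^j(4/5)^{18−j} for j = 15,…,18 gives 10949/762939453125.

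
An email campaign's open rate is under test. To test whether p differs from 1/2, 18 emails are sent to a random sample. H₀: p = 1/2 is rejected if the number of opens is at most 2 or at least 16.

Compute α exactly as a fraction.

α = P(Y ≤ 2 or Y ≥ 16 | p = 1/2), Y ~ Binomial(18, 1/2).
The two tails are symmetric, so α = 2·(1 + 18 + 153)/2^18 = 344/262144 = 43/32768.

43/32768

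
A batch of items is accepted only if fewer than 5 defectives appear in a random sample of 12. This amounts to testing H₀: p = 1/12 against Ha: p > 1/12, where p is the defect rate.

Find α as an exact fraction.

2867643737/1486016741376

α = P(reject H₀ | H₀ true) = P(X ≥ 5 | p = 1/12), X ~ Binomial(12, 1/12).
Via the complement, α = 1 − Σ_{j=0}^{4} C(12,j)(1/12)^j(11/12)^{12-j} = 2867643737/1486016741376.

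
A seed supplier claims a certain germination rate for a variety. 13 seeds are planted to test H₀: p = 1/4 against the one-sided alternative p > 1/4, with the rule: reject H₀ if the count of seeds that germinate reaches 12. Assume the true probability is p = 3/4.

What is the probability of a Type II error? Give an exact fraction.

Under the alternative p = 3/4, K ~ Binomial(13, 3/4); β is the probability the test does not reject, P(K < 12).
Summing C(13,j)·(3/4)^j·(1/4)^{13-j} for j = 0..11 gives 3662863/4194304.

3662863/4194304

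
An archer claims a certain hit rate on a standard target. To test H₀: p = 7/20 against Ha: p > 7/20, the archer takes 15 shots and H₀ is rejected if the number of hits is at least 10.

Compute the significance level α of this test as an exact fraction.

α = P(reject H₀ | H₀ true) = P(S ≥ 10 | p = 7/20), with S ~ Binomial(15, 7/20).
Summing C(15,j)(7/20)^j(13/20)^{15−j} for j = 10,…,15 gives 203869009270562307/16384000000000000000.

203869009270562307/16384000000000000000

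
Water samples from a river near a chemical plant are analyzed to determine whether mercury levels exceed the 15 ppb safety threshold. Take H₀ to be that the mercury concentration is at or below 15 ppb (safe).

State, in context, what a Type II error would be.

A Type II error would mean concluding that the mercury concentration is at or below 15 ppb (safe) (or at least failing to establish that the mercury concentration exceeds 15 ppb) when in fact the mercury concentration exceeds 15 ppb.

A Type II error is failing to reject H₀ when H₀ is false.
Here that means certifying the site as safe when actually the mercury concentration exceeds 15 ppb.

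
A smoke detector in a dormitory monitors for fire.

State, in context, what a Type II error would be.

With the conventional null hypothesis that there is no fire:
A Type II error is failing to reject H₀ when H₀ is false.
Here that means remaining silent when actually there is a fire.

A Type II error would mean concluding that there is no fire (or at least failing to establish that there is a fire) when in fact there is a fire.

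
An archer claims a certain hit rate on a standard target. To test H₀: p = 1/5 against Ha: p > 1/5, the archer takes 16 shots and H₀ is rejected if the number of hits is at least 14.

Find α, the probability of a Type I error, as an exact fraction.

The Type I error probability is α = P(S ≥ 14) computed under H₀, where S ~ Binomial(16, 1/5).
Adding the binomial terms for j = 14 through 16 with p = 1/5 yields 397/30517578125.

397/30517578125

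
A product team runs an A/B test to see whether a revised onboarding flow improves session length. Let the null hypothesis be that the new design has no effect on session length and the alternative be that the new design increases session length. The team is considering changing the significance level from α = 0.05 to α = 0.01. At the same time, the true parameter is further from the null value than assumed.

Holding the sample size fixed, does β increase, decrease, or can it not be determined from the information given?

Cannot be determined from the information given.

The first change alone would make β increase; the second alone would make β decrease. Which effect dominates depends on the magnitudes, which are not given.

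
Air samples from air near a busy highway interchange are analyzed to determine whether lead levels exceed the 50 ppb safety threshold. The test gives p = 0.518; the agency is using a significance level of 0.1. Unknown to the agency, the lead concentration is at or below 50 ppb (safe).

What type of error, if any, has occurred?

Neither — the decision is correct.

The conventional null hypothesis is that the lead concentration is at or below 50 ppb (safe).
Since p = 0.518 ≥ α = 0.1, H₀ is not rejected.
H₀ is true (actually the lead concentration is at or below 50 ppb (safe)).
The decision matches the true state — no error.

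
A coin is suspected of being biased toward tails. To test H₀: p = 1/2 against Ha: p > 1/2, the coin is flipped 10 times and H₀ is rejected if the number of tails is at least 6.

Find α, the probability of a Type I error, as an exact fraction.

193/512

The Type I error probability is α = P(Y ≥ 6) computed under H₀, where Y ~ Binomial(10, 1/2).
P(Y ≥ 6) = [C(10,6) + C(10,7) + C(10,8) + C(10,9) + C(10,10)] / 2^10 = (210 + 120 + 45 + 10 + 1) / 1024 = 386/1024 = 193/512.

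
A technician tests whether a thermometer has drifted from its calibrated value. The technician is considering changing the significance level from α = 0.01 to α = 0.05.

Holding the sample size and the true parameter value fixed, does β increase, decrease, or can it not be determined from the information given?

It decreases.

With a larger α the critical value moves toward the center, so more of the Ha sampling distribution lies in the rejection region.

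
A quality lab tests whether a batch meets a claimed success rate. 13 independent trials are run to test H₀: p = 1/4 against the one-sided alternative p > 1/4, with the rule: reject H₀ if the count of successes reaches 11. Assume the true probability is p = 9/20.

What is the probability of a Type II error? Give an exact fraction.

β = P(fail to reject H₀ | Ha true) = P(Y ≤ 10 | p = 9/20), Y ~ Binomial(13, 9/20).
Equivalently, β = 1 − P(Y ≥ 11) = 40790448134932573/40960000000000000.

40790448134932573/40960000000000000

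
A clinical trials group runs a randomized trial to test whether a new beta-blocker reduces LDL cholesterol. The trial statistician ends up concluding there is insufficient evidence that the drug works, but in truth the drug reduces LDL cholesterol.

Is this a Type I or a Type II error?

The null hypothesis here is that the drug has no effect on LDL cholesterol.
'Concluding there is insufficient evidence that the drug works' corresponds to failing to reject H₀.
H₀ was not rejected but H₀ is false — a Type II error (false negative).

Type II error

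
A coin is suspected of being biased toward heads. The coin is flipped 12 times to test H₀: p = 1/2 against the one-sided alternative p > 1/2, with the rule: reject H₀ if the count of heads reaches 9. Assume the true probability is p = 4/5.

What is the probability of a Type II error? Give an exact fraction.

10030813/48828125

A Type II error is failing to reject when Ha holds: with p = 4/5, β = P(Y ≤ 8).
Summing C(12,j)·(4/5)^j·(1/5)^{12-j} for j = 0..8 gives 10030813/48828125.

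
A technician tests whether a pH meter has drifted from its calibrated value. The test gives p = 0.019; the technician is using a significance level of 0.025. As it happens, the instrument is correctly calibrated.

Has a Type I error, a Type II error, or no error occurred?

Type I error

The conventional null hypothesis is that the instrument is correctly calibrated.
Since p = 0.019 < α = 0.025, H₀ is rejected.
H₀ is true (actually the instrument is correctly calibrated).
Rejecting a true H₀ is a Type I error.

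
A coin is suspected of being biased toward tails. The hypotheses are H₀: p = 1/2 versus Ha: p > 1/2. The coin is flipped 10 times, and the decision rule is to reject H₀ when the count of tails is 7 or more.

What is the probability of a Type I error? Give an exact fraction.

The Type I error probability is α = P(X ≥ 7) computed under H₀, where X ~ Binomial(10, 1/2).
P(X ≥ 7) = [C(10,7) + C(10,8) + C(10,9) + C(10,10)] / 2^10 = (120 + 45 + 10 + 1) / 1024 = 176/1024 = 11/64.

11/64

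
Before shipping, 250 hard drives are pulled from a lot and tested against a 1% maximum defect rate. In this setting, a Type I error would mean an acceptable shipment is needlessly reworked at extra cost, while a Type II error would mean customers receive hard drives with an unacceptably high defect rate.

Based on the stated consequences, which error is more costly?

The Type II consequence (customers receive hard drives with an unacceptably high defect rate) is more severe than the Type I consequence (an acceptable shipment is needlessly reworked at extra cost).

Type II error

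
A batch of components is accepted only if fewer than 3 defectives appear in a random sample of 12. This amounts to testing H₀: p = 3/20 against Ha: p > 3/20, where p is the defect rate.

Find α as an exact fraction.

216417823765749/819200000000000

α = P(reject H₀ | H₀ true) = P(K ≥ 3 | p = 3/20), K ~ Binomial(12, 3/20).
α = 1 − P(K ≤ 2) = 1 − 602782176234251/819200000000000 = 216417823765749/819200000000000.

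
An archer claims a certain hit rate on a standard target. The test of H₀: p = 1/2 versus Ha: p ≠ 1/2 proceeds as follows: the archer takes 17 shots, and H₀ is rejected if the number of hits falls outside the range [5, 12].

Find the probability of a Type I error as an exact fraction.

Under H₀, X ~ Binomial(17, 1/2); α is the probability of landing in either tail, P(X ≤ 4) + P(X ≥ 13).
By symmetry, α = 2·P(X ≤ 4) = 2·(1 + 17 + 136 + 680 + 2380)/131072 = 6428/131072 = 1607/32768.

1607/32768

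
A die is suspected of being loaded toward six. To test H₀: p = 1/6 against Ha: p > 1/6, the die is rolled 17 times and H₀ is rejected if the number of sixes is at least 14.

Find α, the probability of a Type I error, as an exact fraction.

44243/8463329722368

α = P(reject H₀ | H₀ true) = P(X ≥ 14 | p = 1/6), with X ~ Binomial(17, 1/6).
Summing C(17,j)(1/6)^j(5/6)^{17−j} for j = 14,…,17 gives 44243/8463329722368.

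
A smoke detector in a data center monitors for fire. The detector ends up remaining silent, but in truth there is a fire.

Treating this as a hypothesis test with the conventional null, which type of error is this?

The null hypothesis here is that there is no fire.
'Remaining silent' corresponds to failing to reject H₀.
H₀ was not rejected but H₀ is false — a Type II error (false negative).

Type II error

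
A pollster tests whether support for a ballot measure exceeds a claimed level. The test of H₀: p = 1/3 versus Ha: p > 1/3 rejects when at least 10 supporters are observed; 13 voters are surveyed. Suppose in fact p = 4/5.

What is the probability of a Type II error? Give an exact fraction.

β = P(fail to reject H₀ | Ha true) = P(K ≤ 9 | p = 4/5), K ~ Binomial(13, 4/5).
Summing C(13,j)·(4/5)^j·(1/5)^{13-j} for j = 0..9 gives 61688401/244140625.

61688401/244140625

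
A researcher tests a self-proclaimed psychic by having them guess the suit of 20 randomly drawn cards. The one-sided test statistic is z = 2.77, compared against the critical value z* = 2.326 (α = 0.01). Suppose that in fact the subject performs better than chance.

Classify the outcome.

No error — this is a correct decision.

The conventional null hypothesis is that the subject is guessing at random (p = 1/4).
Since z = 2.77 > z* = 2.326, H₀ is rejected.
H₀ is false (actually the subject performs better than chance).
The decision matches the true state — no error.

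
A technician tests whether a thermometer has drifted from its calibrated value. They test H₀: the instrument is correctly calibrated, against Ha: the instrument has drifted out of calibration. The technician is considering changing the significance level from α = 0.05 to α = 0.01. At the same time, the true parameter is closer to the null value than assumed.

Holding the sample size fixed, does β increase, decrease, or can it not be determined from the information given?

It increases.

Tightening α shrinks the rejection region. When Ha holds, fewer sample outcomes clear the stricter threshold, so more fall in the acceptance region. A smaller departure from H₀ means the test statistic under Ha is distributed closer to where it would be under H₀; rejection becomes less likely. Both changes push β in the same direction.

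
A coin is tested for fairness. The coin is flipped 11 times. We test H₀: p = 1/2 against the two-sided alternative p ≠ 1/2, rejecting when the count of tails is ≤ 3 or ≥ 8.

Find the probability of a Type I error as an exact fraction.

29/128

α = P(S ≤ 3 or S ≥ 8 | p = 1/2), S ~ Binomial(11, 1/2).
By symmetry, α = 2·P(S ≤ 3) = 2·(1 + 11 + 55 + 165)/2048 = 464/2048 = 29/128.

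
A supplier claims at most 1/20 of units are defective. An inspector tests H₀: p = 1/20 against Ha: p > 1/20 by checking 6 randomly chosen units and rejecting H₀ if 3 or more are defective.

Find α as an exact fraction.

Under H₀, S ~ Binomial(6, 1/20); the Type I error rate is P(S ≥ 3).
α = 1 − P(S ≤ 2) = 1 − 6385729/6400000 = 14271/6400000.

14271/6400000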